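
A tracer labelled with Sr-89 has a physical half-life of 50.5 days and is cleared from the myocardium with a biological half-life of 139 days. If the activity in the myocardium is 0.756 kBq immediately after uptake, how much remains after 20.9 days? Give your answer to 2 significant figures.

0.51 kBq

1/t_eff = 1/t_phys + 1/t_biol = 1/50.5 + 1/139 = 0.026996 per day.
t_eff = 50.5 × 139 / (50.5 + 139) ≈ 37.042 days.
Remaining = 0.756 × (1/2)^(20.9/37.042) = 0.756 × (1/2)^0.56422 ≈ 0.5113 kBq.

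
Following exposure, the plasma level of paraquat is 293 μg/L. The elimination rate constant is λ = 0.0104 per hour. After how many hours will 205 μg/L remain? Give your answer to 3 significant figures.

34.3 hours

t½ = ln 2 / λ = 0.69315 / 0.0104 ≈ 66.649 hours.
Fraction remaining = 205/293 ≈ 0.69966.
n = log₂(293/205) = ln(1.4293)/ln 2 ≈ 0.51528 half-lives.
t = n × t½ = 0.51528 × 66.649 ≈ 34.343 hours.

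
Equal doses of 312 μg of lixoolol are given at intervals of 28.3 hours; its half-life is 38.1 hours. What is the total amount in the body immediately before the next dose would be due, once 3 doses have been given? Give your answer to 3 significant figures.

364 μg

The 3 doses were given 84.9, 56.6, 28.3 hours ago.
Total = 312·(1/2)^(84.9/38.1) + 312·(1/2)^(56.6/38.1) + 312·(1/2)^(28.3/38.1)
      = 66.582 + 111.42 + 186.45 ≈ 364.45 μg.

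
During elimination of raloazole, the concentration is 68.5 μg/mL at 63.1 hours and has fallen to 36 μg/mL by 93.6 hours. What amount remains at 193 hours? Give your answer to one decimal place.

4.4 μg/mL

Over Δt = 93.6 − 63.1 = 30.5 hours, the level fell by a factor of 68.5/36 ≈ 1.9028.
n = log₂(1.9028) ≈ 0.92811 half-lives, so t½ = 30.5/0.92811 ≈ 32.863 hours.
From t = 93.6 to t = 193: 36 × (1/2)^((193−93.6)/32.863) ≈ 4.4236 μg/mL.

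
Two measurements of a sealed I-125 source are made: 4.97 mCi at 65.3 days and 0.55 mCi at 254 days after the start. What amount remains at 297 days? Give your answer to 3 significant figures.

0.333 mCi

Over Δt = 254 − 65.3 = 188.7 days, the level fell by a factor of 4.97/0.55 ≈ 9.0364.
n = log₂(9.0364) ≈ 3.1757 half-lives, so t½ = 188.7/3.1757 ≈ 59.419 days.
From t = 254 to t = 297: 0.55 × (1/2)^((297−254)/59.419) ≈ 0.33305 mCi.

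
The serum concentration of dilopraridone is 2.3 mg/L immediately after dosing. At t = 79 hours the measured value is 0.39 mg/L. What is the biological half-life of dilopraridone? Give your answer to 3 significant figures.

30.9 hours

A/A₀ = 0.39/2.3 ≈ 0.16957.
n = log₂(5.8974) ≈ 2.5601 half-lives elapsed in 79 hours.
t½ = 79/2.5601 ≈ 30.858 hours.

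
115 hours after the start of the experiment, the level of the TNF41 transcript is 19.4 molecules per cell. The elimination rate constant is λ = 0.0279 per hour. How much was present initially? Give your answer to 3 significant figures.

480 molecules per cell

t½ = ln 2 / λ = 0.69315 / 0.0279 ≈ 24.844 hours.
Number of half-lives elapsed: n = 115/24.844 ≈ 4.6289.
A₀ = A × 2^n = 19.4 × 2^4.6289 = 19.4 × 24.742 ≈ 479.99 molecules per cell.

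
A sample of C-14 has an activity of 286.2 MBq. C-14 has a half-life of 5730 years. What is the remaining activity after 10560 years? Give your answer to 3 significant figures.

Number of half-lives: n = 10560/5730 ≈ 1.8429.
Remaining = 286.2 × (1/2)^1.8429 = 286.2 × 0.27875 ≈ 79.78 MBq.

79.8 MBq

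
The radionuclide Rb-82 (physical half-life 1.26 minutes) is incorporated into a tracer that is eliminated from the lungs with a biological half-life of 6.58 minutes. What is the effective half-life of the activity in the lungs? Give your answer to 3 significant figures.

1/t_eff = 1/t_phys + 1/t_biol = 1/1.26 + 1/6.58 = 0.94563 per minute.
t_eff = 1.26 × 6.58 / (1.26 + 6.58) ≈ 1.0575 minutes.

1.06 minutes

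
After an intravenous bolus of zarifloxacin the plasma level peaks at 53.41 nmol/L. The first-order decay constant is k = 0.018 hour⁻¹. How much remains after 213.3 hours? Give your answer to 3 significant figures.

t½ = ln 2 / k = 0.69315 / 0.018 ≈ 38.508 hours.
Number of half-lives: n = 213.3/38.508 ≈ 5.5391.
Remaining = 53.41 × (1/2)^5.5391 = 53.41 × 0.021507 ≈ 1.1487 nmol/L.

1.15 nmol/L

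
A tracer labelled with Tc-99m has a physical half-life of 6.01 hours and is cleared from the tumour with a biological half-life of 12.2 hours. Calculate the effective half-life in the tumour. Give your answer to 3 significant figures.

1/t_eff = 1/t_phys + 1/t_biol = 1/6.01 + 1/12.2 = 0.24836 per hour.
t_eff = 6.01 × 12.2 / (6.01 + 12.2) ≈ 4.0265 hours.

4.03 hours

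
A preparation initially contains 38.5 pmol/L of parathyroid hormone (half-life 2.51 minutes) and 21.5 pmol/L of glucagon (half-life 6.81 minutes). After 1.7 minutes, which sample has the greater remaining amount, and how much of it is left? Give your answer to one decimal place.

parathyroid hormone, 24.1 pmol/L

parathyroid hormone: 38.5 × (1/2)^0.67729 ≈ 24.076 pmol/L.
glucagon: 21.5 × (1/2)^0.24963 ≈ 18.084 pmol/L.
Parathyroid hormone has more remaining, at ≈ 24.076 pmol/L.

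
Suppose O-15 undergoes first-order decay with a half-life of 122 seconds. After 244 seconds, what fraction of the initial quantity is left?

0.25

n = 244/122 ≈ 2 half-lives.
Fraction remaining = (1/2)^2 ≈ 0.25.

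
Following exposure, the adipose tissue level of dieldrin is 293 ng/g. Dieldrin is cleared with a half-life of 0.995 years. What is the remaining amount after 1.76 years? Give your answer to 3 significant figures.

Number of half-lives: n = 1.76/0.995 ≈ 1.7688.
Remaining = 293 × (1/2)^1.7688 = 293 × 0.29344 ≈ 85.979 ng/g.

86.0 ng/g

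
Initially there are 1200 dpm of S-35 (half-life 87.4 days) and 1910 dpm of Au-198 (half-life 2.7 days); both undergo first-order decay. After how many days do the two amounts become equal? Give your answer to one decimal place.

1.9 days

Set 1200·(1/2)^(t/87.4) = 1910·(1/2)^(t/2.7).
Taking log₂: log₂(1200/1910) = t·(1/87.4 − 1/2.7).
log₂(0.62827) = -0.67054; 1/87.4 − 1/2.7 = -0.35893.
t = -0.67054 / -0.35893 ≈ 1.8682 days.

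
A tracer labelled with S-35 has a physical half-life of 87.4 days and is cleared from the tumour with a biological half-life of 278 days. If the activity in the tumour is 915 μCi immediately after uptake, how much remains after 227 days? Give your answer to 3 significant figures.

85.9 μCi

1/t_eff = 1/t_phys + 1/t_biol = 1/87.4 + 1/278 = 0.015039 per day.
t_eff = 87.4 × 278 / (87.4 + 278) ≈ 66.495 days.
Remaining = 915 × (1/2)^(227/66.495) = 915 × (1/2)^3.4138 ≈ 85.855 μCi.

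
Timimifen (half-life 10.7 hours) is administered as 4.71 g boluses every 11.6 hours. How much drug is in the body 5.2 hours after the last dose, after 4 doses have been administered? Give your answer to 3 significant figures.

The 4 doses were given 40, 28.4, 16.8, 5.2 hours ago.
Total = 4.71·(1/2)^(40/10.7) + 4.71·(1/2)^(28.4/10.7) + 4.71·(1/2)^(16.8/10.7) + 4.71·(1/2)^(5.2/10.7)
      = 0.35292 + 0.74821 + 1.5863 + 3.363 ≈ 6.0504 g.

6.05 g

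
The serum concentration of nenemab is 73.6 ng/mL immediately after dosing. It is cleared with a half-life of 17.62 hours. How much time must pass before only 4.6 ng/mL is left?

4.6/73.6 = 1/16, so 4 half-lives have elapsed.
t = 4 × 17.62 = 70.48 hours.

70.48 hours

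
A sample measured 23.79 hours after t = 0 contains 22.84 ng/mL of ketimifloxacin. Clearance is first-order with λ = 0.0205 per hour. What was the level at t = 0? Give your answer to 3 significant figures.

t½ = ln 2 / λ = 0.69315 / 0.0205 ≈ 33.812 hours.
Number of half-lives elapsed: n = 23.79/33.812 ≈ 0.7036.
A₀ = A × 2^n = 22.84 × 2^0.7036 = 22.84 × 1.6286 ≈ 37.196 ng/mL.

37.2 ng/mL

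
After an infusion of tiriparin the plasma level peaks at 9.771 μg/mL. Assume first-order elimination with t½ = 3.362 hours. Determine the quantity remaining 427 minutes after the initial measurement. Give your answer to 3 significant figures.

Convert the elapsed time: 427 minutes = 7.11667 hours.
Number of half-lives: n = 7.11667/3.362 ≈ 2.1168.
Remaining = 9.771 × (1/2)^2.1168 = 9.771 × 0.23056 ≈ 2.2528 μg/mL.

2.25 μg/mL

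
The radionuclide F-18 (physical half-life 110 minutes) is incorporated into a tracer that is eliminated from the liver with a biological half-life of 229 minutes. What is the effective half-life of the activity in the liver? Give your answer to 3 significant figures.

74.3 minutes

1/t_eff = 1/t_phys + 1/t_biol = 1/110 + 1/229 = 0.013458 per minute.
t_eff = 110 × 229 / (110 + 229) ≈ 74.307 minutes.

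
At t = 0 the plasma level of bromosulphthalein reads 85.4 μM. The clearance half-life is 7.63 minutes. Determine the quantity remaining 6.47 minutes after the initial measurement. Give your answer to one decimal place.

Number of half-lives: n = 6.47/7.63 ≈ 0.84797.
Remaining = 85.4 × (1/2)^0.84797 = 85.4 × 0.55557 ≈ 47.445 μM.

47.4 μM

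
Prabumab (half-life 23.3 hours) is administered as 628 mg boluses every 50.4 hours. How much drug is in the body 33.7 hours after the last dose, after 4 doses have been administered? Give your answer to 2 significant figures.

The 4 doses were given 184.9, 134.5, 84.1, 33.7 hours ago.
Total = 628·(1/2)^(184.9/23.3) + 628·(1/2)^(134.5/23.3) + 628·(1/2)^(84.1/23.3) + 628·(1/2)^(33.7/23.3)
      = 2.5651 + 11.488 + 51.453 + 230.44 ≈ 295.95 mg.

300 mg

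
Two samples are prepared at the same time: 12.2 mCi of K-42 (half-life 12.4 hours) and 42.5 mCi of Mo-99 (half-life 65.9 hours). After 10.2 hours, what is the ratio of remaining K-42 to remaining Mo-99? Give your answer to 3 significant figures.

0.181

K-42: 12.2 × (1/2)^(10.2/12.4) = 12.2 × (1/2)^0.82258 ≈ 6.8982 mCi.
Mo-99: 42.5 × (1/2)^(10.2/65.9) = 42.5 × (1/2)^0.15478 ≈ 38.176 mCi.
Ratio ≈ 6.8982 / 38.176 ≈ 0.18069.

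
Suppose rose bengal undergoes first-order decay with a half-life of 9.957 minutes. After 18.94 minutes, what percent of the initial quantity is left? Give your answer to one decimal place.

n = 18.94/9.957 ≈ 1.9022 half-lives.
Fraction remaining = (1/2)^1.9022 ≈ 0.26754, i.e. 26.754%.

26.8%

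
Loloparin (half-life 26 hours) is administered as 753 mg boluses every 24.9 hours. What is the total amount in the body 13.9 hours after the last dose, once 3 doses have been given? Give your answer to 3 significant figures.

The 3 doses were given 63.7, 38.8, 13.9 hours ago.
Total = 753·(1/2)^(63.7/26) + 753·(1/2)^(38.8/26) + 753·(1/2)^(13.9/26)
      = 137.81 + 267.65 + 519.83 ≈ 925.28 mg.

925 mg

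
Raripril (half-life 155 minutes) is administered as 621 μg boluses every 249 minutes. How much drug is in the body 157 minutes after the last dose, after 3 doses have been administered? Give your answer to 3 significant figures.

The 3 doses were given 655, 406, 157 minutes ago.
Total = 621·(1/2)^(655/155) + 621·(1/2)^(406/155) + 621·(1/2)^(157/155)
      = 33.189 + 101.06 + 307.74 ≈ 441.99 μg.

442 μg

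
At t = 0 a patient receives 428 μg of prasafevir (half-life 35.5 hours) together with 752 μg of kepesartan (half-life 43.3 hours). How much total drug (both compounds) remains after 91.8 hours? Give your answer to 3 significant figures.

244 μg

prasafevir: 428 × (1/2)^(91.8/35.5) = 428 × (1/2)^2.5859 ≈ 71.286 μg.
kepesartan: 752 × (1/2)^(91.8/43.3) = 752 × (1/2)^2.1201 ≈ 172.98 μg.
Total = 71.286 + 172.98 ≈ 244.27 μg.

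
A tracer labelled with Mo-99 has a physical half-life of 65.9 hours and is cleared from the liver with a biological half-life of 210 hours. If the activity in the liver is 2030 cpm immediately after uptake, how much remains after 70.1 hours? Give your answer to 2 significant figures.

1/t_eff = 1/t_phys + 1/t_biol = 1/65.9 + 1/210 = 0.019936 per hour.
t_eff = 65.9 × 210 / (65.9 + 210) ≈ 50.159 hours.
Remaining = 2030 × (1/2)^(70.1/50.159) = 2030 × (1/2)^1.3975 ≈ 770.54 cpm.

770 cpm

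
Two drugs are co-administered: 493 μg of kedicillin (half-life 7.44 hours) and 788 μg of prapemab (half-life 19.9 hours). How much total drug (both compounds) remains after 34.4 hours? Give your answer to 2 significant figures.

260 μg

kedicillin: 493 × (1/2)^(34.4/7.44) = 493 × (1/2)^4.6237 ≈ 19.998 μg.
prapemab: 788 × (1/2)^(34.4/19.9) = 788 × (1/2)^1.7286 ≈ 237.77 μg.
Total = 19.998 + 237.77 ≈ 257.77 μg.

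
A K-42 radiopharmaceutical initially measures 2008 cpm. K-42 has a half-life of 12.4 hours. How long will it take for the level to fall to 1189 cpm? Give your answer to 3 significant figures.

9.37 hours

Fraction remaining = 1189/2008 ≈ 0.59213.
n = log₂(2008/1189) = ln(1.6888)/ln 2 ≈ 0.75601 half-lives.
t = n × t½ = 0.75601 × 12.4 ≈ 9.3745 hours.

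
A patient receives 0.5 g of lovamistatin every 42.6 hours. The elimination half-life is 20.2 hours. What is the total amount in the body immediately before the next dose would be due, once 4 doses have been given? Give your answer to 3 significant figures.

The 4 doses were given 170.4, 127.8, 85.2, 42.6 hours ago.
Total = 0.5·(1/2)^(170.4/20.2) + 0.5·(1/2)^(127.8/20.2) + 0.5·(1/2)^(85.2/20.2) + 0.5·(1/2)^(42.6/20.2)
      = 0.0014441 + 0.0062292 + 0.026871 + 0.11591 ≈ 0.15045 g.

0.150 g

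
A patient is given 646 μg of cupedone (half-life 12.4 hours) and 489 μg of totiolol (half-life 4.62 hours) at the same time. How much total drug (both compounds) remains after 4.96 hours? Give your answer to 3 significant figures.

722 μg

cupedone: 646 × (1/2)^(4.96/12.4) = 646 × (1/2)^0.4 ≈ 489.58 μg.
totiolol: 489 × (1/2)^(4.96/4.62) = 489 × (1/2)^1.0736 ≈ 232.34 μg.
Total = 489.58 + 232.34 ≈ 721.92 μg.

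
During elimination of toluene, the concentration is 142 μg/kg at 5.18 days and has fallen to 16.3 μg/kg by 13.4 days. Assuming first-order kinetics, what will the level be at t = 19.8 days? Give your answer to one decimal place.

3.0 μg/kg

Over Δt = 13.4 − 5.18 = 8.22 days, the level fell by a factor of 142/16.3 ≈ 8.7117.
n = log₂(8.7117) ≈ 3.1229 half-lives, so t½ = 8.22/3.1229 ≈ 2.6321 days.
From t = 13.4 to t = 19.8: 16.3 × (1/2)^((19.8−13.4)/2.6321) ≈ 3.0216 μg/kg.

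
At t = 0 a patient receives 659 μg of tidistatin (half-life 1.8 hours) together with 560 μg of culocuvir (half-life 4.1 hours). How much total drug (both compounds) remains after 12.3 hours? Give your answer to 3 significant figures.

tidistatin: 659 × (1/2)^(12.3/1.8) = 659 × (1/2)^6.8333 ≈ 5.7789 μg.
culocuvir: 560 × (1/2)^(12.3/4.1) = 560 × (1/2)^3 ≈ 70 μg.
Total = 5.7789 + 70 ≈ 75.779 μg.

75.8 μg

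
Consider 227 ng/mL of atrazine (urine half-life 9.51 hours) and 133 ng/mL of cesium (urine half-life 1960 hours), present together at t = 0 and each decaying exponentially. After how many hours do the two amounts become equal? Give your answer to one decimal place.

Set 227·(1/2)^(t/9.51) = 133·(1/2)^(t/1960).
Taking log₂: log₂(227/133) = t·(1/9.51 − 1/1960).
log₂(1.7068) = 0.77127; 1/9.51 − 1/1960 = 0.10464.
t = 0.77127 / 0.10464 ≈ 7.3705 hours.

7.4 hours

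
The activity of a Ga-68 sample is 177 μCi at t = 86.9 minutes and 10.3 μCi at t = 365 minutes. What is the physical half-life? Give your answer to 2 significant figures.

68 minutes

Over Δt = 365 − 86.9 = 278.1 minutes, the level fell by a factor of 177/10.3 ≈ 17.184.
n = log₂(17.184) ≈ 4.103 half-lives, so t½ = 278.1/4.103 ≈ 67.779 minutes.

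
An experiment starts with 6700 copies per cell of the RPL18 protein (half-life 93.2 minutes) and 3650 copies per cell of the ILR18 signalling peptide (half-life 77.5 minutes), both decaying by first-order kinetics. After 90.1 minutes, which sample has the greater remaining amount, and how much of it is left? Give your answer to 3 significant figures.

RPL18 protein, 3430 copies per cell

RPL18 protein: 6700 × (1/2)^0.96674 ≈ 3428.1 copies per cell.
ILR18 signalling peptide: 3650 × (1/2)^1.1626 ≈ 1630.5 copies per cell.
RPL18 protein has more remaining, at ≈ 3428.1 copies per cell.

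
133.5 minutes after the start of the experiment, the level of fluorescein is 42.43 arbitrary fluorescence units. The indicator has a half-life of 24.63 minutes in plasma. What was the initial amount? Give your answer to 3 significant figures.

1820 arbitrary fluorescence units

Number of half-lives elapsed: n = 133.5/24.63 ≈ 5.4202.
A₀ = A × 2^n = 42.43 × 2^5.4202 = 42.43 × 42.82 ≈ 1816.9 arbitrary fluorescence units.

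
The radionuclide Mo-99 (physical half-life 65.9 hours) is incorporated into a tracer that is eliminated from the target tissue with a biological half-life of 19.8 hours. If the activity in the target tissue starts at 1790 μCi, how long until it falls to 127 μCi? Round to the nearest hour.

58 hours

1/t_eff = 1/t_phys + 1/t_biol = 1/65.9 + 1/19.8 = 0.06568 per hour.
t_eff = 65.9 × 19.8 / (65.9 + 19.8) ≈ 15.225 hours.
n = log₂(1790/127) ≈ 3.8171; t = 3.8171 × 15.225 ≈ 58.116 hours.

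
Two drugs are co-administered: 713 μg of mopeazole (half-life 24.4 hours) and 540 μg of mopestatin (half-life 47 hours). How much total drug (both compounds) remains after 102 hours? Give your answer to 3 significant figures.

159 μg

mopeazole: 713 × (1/2)^(102/24.4) = 713 × (1/2)^4.1803 ≈ 39.327 μg.
mopestatin: 540 × (1/2)^(102/47) = 540 × (1/2)^2.1702 ≈ 119.98 μg.
Total = 39.327 + 119.98 ≈ 159.3 μg.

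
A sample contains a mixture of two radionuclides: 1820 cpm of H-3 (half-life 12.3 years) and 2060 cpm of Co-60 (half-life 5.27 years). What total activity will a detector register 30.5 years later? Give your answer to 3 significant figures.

364 cpm

H-3: 1820 × (1/2)^(30.5/12.3) = 1820 × (1/2)^2.4797 ≈ 326.3 cpm.
Co-60: 2060 × (1/2)^(30.5/5.27) = 2060 × (1/2)^5.7875 ≈ 37.296 cpm.
Total = 326.3 + 37.296 ≈ 363.59 cpm.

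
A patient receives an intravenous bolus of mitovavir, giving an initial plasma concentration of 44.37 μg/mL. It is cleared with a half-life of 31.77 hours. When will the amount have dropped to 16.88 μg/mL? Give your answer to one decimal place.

Fraction remaining = 16.88/44.37 ≈ 0.38044.
n = log₂(44.37/16.88) = ln(2.6286)/ln 2 ≈ 1.3943 half-lives.
t = n × t½ = 1.3943 × 31.77 ≈ 44.296 hours.

44.3 hours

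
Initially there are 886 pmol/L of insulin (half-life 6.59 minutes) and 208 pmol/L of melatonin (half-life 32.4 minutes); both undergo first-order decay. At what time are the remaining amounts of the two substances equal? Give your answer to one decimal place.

Set 886·(1/2)^(t/6.59) = 208·(1/2)^(t/32.4).
Taking log₂: log₂(886/208) = t·(1/6.59 − 1/32.4).
log₂(4.2596) = 2.0907; 1/6.59 − 1/32.4 = 0.12088.
t = 2.0907 / 0.12088 ≈ 17.296 minutes.

17.3 minutes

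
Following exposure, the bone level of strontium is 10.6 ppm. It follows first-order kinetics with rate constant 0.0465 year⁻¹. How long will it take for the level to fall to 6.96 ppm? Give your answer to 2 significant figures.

t½ = ln 2 / λ = 0.69315 / 0.0465 ≈ 14.906 years.
Fraction remaining = 6.96/10.6 ≈ 0.6566.
n = log₂(10.6/6.96) = ln(1.523)/ln 2 ≈ 0.60691 half-lives.
t = n × t½ = 0.60691 × 14.906 ≈ 9.0468 years.

9.0 years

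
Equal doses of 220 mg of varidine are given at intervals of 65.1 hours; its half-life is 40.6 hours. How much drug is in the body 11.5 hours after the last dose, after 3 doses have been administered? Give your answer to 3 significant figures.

260 mg

The 3 doses were given 141.7, 76.6, 11.5 hours ago.
Total = 220·(1/2)^(141.7/40.6) + 220·(1/2)^(76.6/40.6) + 220·(1/2)^(11.5/40.6)
      = 19.579 + 59.494 + 180.78 ≈ 259.85 mg.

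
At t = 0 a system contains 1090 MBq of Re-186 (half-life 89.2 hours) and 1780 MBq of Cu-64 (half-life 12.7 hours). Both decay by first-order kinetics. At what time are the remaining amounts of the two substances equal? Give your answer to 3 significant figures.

Set 1090·(1/2)^(t/89.2) = 1780·(1/2)^(t/12.7).
Taking log₂: log₂(1090/1780) = t·(1/89.2 − 1/12.7).
log₂(0.61236) = -0.70755; 1/89.2 − 1/12.7 = -0.067529.
t = -0.70755 / -0.067529 ≈ 10.478 hours.

10.5 hours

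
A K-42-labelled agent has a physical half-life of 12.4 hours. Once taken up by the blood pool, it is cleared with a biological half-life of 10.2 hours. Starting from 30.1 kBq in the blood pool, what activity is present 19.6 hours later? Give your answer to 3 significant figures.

1/t_eff = 1/t_phys + 1/t_biol = 1/12.4 + 1/10.2 = 0.17868 per hour.
t_eff = 12.4 × 10.2 / (12.4 + 10.2) ≈ 5.5965 hours.
Remaining = 30.1 × (1/2)^(19.6/5.5965) = 30.1 × (1/2)^3.5022 ≈ 2.6564 kBq.

2.66 kBq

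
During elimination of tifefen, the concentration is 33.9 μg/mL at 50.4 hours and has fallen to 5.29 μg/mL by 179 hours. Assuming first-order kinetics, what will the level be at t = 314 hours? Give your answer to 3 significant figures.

Over Δt = 179 − 50.4 = 128.6 hours, the level fell by a factor of 33.9/5.29 ≈ 6.4083.
n = log₂(6.4083) ≈ 2.6799 half-lives, so t½ = 128.6/2.6799 ≈ 47.986 hours.
From t = 179 to t = 314: 5.29 × (1/2)^((314−179)/47.986) ≈ 0.7526 μg/mL.

0.753 μg/mL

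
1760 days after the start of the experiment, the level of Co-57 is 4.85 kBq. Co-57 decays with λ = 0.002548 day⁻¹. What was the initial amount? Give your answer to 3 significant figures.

t½ = ln 2 / λ = 0.69315 / 0.002548 ≈ 272.04 days.
Number of half-lives elapsed: n = 1760/272.04 ≈ 6.4697.
A₀ = A × 2^n = 4.85 × 2^6.4697 = 4.85 × 88.631 ≈ 429.86 kBq.

430 kBq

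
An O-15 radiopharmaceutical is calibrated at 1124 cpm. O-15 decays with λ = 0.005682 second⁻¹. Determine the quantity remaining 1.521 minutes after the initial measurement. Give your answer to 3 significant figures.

669 cpm

t½ = ln 2 / λ = 0.69315 / 0.005682 ≈ 121.99 seconds.
Convert the elapsed time: 1.521 minutes = 91.26 seconds.
Number of half-lives: n = 91.26/121.99 ≈ 0.74809.
Remaining = 1124 × (1/2)^0.74809 = 1124 × 0.59539 ≈ 669.22 cpm.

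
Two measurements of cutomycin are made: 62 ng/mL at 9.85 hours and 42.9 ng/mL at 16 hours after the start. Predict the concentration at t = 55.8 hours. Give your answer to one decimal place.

Over Δt = 16 − 9.85 = 6.15 hours, the level fell by a factor of 62/42.9 ≈ 1.4452.
n = log₂(1.4452) ≈ 0.53129 half-lives, so t½ = 6.15/0.53129 ≈ 11.576 hours.
From t = 16 to t = 55.8: 42.9 × (1/2)^((55.8−16)/11.576) ≈ 3.9576 ng/mL.

4.0 ng/mL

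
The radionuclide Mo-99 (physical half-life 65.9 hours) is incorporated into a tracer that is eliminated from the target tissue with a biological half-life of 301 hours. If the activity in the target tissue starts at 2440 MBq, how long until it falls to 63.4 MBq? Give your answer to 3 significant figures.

285 hours

1/t_eff = 1/t_phys + 1/t_biol = 1/65.9 + 1/301 = 0.018497 per hour.
t_eff = 65.9 × 301 / (65.9 + 301) ≈ 54.064 hours.
n = log₂(2440/63.4) ≈ 5.2663; t = 5.2663 × 54.064 ≈ 284.71 hours.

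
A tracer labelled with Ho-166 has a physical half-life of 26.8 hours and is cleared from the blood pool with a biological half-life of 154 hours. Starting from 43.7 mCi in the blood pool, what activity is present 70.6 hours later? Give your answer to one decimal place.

1/t_eff = 1/t_phys + 1/t_biol = 1/26.8 + 1/154 = 0.043807 per hour.
t_eff = 26.8 × 154 / (26.8 + 154) ≈ 22.827 hours.
Remaining = 43.7 × (1/2)^(70.6/22.827) = 43.7 × (1/2)^3.0928 ≈ 5.1223 mCi.

5.1 mCi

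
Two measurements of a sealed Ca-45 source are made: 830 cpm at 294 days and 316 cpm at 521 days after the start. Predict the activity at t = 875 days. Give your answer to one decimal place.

70.1 cpm

Over Δt = 521 − 294 = 227 days, the level fell by a factor of 830/316 ≈ 2.6266.
n = log₂(2.6266) ≈ 1.3932 half-lives, so t½ = 227/1.3932 ≈ 162.94 days.
From t = 521 to t = 875: 316 × (1/2)^((875−521)/162.94) ≈ 70.09 cpm.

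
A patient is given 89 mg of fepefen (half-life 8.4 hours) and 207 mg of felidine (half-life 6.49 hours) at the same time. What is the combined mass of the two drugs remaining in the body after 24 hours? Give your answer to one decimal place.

28.2 mg

fepefen: 89 × (1/2)^(24/8.4) = 89 × (1/2)^2.8571 ≈ 12.283 mg.
felidine: 207 × (1/2)^(24/6.49) = 207 × (1/2)^3.698 ≈ 15.95 mg.
Total = 12.283 + 15.95 ≈ 28.233 mg.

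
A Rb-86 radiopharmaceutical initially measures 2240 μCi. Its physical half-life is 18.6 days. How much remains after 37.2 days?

560 μCi

Elapsed time is 2 half-lives (37.2/18.6).
Each half-life halves the amount: 2240 × (1/2)^2 = 2240/4 = 560 μCi.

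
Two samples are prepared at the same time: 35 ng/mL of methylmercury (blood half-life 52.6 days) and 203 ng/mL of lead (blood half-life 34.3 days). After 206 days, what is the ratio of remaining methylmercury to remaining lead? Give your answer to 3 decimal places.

methylmercury: 35 × (1/2)^(206/52.6) = 35 × (1/2)^3.9163 ≈ 2.3181 ng/mL.
lead: 203 × (1/2)^(206/34.3) = 203 × (1/2)^6.0058 ≈ 3.1591 ng/mL.
Ratio ≈ 2.3181 / 3.1591 ≈ 0.73378.

0.734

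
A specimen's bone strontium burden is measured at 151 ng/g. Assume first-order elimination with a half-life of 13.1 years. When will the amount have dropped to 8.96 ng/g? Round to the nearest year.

Fraction remaining = 8.96/151 ≈ 0.059338.
n = log₂(151/8.96) = ln(16.853)/ln 2 ≈ 4.0749 half-lives.
t = n × t½ = 4.0749 × 13.1 ≈ 53.381 years.

53 years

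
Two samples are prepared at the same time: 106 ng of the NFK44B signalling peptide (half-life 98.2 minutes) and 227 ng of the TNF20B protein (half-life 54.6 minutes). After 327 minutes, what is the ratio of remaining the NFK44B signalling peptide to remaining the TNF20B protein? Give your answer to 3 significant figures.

NFK44B signalling peptide: 106 × (1/2)^(327/98.2) = 106 × (1/2)^3.3299 ≈ 10.541 ng.
TNF20B protein: 227 × (1/2)^(327/54.6) = 227 × (1/2)^5.989 ≈ 3.574 ng.
Ratio ≈ 10.541 / 3.574 ≈ 2.9494.

2.95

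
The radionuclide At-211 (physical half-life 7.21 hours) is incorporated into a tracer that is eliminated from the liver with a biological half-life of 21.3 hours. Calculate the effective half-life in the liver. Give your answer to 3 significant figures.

5.39 hours

1/t_eff = 1/t_phys + 1/t_biol = 1/7.21 + 1/21.3 = 0.18564 per hour.
t_eff = 7.21 × 21.3 / (7.21 + 21.3) ≈ 5.3866 hours.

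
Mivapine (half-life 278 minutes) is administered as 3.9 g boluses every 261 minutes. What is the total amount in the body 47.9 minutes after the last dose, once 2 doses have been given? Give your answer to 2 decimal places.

5.27 g

The 2 doses were given 308.9, 47.9 minutes ago.
Total = 3.9·(1/2)^(308.9/278) + 3.9·(1/2)^(47.9/278)
      = 1.8054 + 3.461 ≈ 5.2664 g.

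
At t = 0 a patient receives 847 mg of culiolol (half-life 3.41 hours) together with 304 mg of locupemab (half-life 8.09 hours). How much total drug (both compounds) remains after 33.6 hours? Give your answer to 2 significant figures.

18 mg

culiolol: 847 × (1/2)^(33.6/3.41) = 847 × (1/2)^9.8534 ≈ 0.91564 mg.
locupemab: 304 × (1/2)^(33.6/8.09) = 304 × (1/2)^4.1533 ≈ 17.085 mg.
Total = 0.91564 + 17.085 ≈ 18.001 mg.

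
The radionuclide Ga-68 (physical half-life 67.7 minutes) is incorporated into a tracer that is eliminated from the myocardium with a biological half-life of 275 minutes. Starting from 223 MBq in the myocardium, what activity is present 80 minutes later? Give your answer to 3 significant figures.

80.4 MBq

1/t_eff = 1/t_phys + 1/t_biol = 1/67.7 + 1/275 = 0.018407 per minute.
t_eff = 67.7 × 275 / (67.7 + 275) ≈ 54.326 minutes.
Remaining = 223 × (1/2)^(80/54.326) = 223 × (1/2)^1.4726 ≈ 80.354 MBq.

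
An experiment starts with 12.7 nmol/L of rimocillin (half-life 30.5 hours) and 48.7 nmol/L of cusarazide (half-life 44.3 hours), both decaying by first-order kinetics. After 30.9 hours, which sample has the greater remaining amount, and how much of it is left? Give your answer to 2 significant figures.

rimocillin: 12.7 × (1/2)^1.0131 ≈ 6.2925 nmol/L.
cusarazide: 48.7 × (1/2)^0.69752 ≈ 30.03 nmol/L.
Cusarazide has more remaining, at ≈ 30.03 nmol/L.

cusarazide, 30 nmol/L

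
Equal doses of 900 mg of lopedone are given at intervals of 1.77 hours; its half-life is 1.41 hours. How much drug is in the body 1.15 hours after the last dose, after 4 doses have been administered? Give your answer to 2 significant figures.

The 4 doses were given 6.46, 4.69, 2.92, 1.15 hours ago.
Total = 900·(1/2)^(6.46/1.41) + 900·(1/2)^(4.69/1.41) + 900·(1/2)^(2.92/1.41) + 900·(1/2)^(1.15/1.41)
      = 37.589 + 89.731 + 214.21 + 511.35 ≈ 852.88 mg.

850 mg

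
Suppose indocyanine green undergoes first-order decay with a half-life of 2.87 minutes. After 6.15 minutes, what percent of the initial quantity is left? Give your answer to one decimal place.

22.6%

n = 6.15/2.87 ≈ 2.1429 half-lives.
Fraction remaining = (1/2)^2.1429 ≈ 0.22643, i.e. 22.643%.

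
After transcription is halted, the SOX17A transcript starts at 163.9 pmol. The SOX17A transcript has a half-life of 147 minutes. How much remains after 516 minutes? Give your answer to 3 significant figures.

Number of half-lives: n = 516/147 ≈ 3.5102.
Remaining = 163.9 × (1/2)^3.5102 = 163.9 × 0.087765 ≈ 14.385 pmol.

14.4 pmol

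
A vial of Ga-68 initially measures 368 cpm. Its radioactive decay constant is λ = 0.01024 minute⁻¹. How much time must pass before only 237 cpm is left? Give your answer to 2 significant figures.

t½ = ln 2 / λ = 0.69315 / 0.01024 ≈ 67.69 minutes.
Fraction remaining = 237/368 ≈ 0.64402.
n = log₂(368/237) = ln(1.5527)/ln 2 ≈ 0.63482 half-lives.
t = n × t½ = 0.63482 × 67.69 ≈ 42.971 minutes.

43 minutes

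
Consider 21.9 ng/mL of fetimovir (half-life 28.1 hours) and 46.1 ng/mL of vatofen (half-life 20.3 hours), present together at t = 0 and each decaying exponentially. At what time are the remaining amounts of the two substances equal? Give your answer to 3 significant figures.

Set 21.9·(1/2)^(t/28.1) = 46.1·(1/2)^(t/20.3).
Taking log₂: log₂(21.9/46.1) = t·(1/28.1 − 1/20.3).
log₂(0.47505) = -1.0738; 1/28.1 − 1/20.3 = -0.013674.
t = -1.0738 / -0.013674 ≈ 78.532 hours.

78.5 hours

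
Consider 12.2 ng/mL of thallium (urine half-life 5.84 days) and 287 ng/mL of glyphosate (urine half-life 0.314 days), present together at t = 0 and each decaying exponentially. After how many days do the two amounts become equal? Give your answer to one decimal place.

Set 12.2·(1/2)^(t/5.84) = 287·(1/2)^(t/0.314).
Taking log₂: log₂(12.2/287) = t·(1/5.84 − 1/0.314).
log₂(0.042509) = -4.5561; 1/5.84 − 1/0.314 = -3.0135.
t = -4.5561 / -3.0135 ≈ 1.5119 days.

1.5 days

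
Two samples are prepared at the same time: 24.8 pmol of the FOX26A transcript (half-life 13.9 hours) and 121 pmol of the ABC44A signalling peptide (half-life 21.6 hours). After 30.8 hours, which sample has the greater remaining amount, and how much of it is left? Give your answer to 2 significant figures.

ABC44A signalling peptide, 45 pmol

FOX26A transcript: 24.8 × (1/2)^2.2158 ≈ 5.3385 pmol.
ABC44A signalling peptide: 121 × (1/2)^1.4259 ≈ 45.034 pmol.
ABC44A signalling peptide has more remaining, at ≈ 45.034 pmol.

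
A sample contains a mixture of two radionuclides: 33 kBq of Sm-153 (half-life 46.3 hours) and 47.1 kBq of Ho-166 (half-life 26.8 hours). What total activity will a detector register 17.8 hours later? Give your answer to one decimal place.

Sm-153: 33 × (1/2)^(17.8/46.3) = 33 × (1/2)^0.38445 ≈ 25.28 kBq.
Ho-166: 47.1 × (1/2)^(17.8/26.8) = 47.1 × (1/2)^0.66418 ≈ 29.722 kBq.
Total = 25.28 + 29.722 ≈ 55.003 kBq.

55.0 kBq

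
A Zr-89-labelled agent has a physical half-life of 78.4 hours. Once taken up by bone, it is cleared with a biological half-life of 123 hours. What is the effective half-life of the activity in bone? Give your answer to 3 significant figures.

1/t_eff = 1/t_phys + 1/t_biol = 1/78.4 + 1/123 = 0.020885 per hour.
t_eff = 78.4 × 123 / (78.4 + 123) ≈ 47.881 hours.

47.9 hours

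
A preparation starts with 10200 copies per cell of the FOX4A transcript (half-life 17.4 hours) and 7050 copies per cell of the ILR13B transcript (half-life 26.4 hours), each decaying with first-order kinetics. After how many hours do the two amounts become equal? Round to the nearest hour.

27 hours

Set 10200·(1/2)^(t/17.4) = 7050·(1/2)^(t/26.4).
Taking log₂: log₂(10200/7050) = t·(1/17.4 − 1/26.4).
log₂(1.4468) = 0.53287; 1/17.4 − 1/26.4 = 0.019592.
t = 0.53287 / 0.019592 ≈ 27.198 hours.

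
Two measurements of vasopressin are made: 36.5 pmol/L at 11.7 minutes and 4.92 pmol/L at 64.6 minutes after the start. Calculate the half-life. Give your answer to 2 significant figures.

Over Δt = 64.6 − 11.7 = 52.9 minutes, the level fell by a factor of 36.5/4.92 ≈ 7.4187.
n = log₂(7.4187) ≈ 2.8912 half-lives, so t½ = 52.9/2.8912 ≈ 18.297 minutes.

18 minutes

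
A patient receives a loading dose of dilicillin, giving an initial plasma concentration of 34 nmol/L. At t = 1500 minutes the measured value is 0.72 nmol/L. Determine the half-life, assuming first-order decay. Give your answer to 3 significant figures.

270 minutes

A/A₀ = 0.72/34 ≈ 0.021176.
n = log₂(47.222) ≈ 5.5614 half-lives elapsed in 1500 minutes.
t½ = 1500/5.5614 ≈ 269.72 minutes.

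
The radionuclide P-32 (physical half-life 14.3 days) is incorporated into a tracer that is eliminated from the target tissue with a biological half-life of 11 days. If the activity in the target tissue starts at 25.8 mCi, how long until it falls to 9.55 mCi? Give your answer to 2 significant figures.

1/t_eff = 1/t_phys + 1/t_biol = 1/14.3 + 1/11 = 0.16084 per day.
t_eff = 14.3 × 11 / (14.3 + 11) ≈ 6.2174 days.
n = log₂(25.8/9.55) ≈ 1.4338; t = 1.4338 × 6.2174 ≈ 8.9145 days.

8.9 days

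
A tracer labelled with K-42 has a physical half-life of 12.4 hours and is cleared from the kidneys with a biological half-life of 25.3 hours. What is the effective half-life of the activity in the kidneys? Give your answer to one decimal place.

8.3 hours

1/t_eff = 1/t_phys + 1/t_biol = 1/12.4 + 1/25.3 = 0.12017 per hour.
t_eff = 12.4 × 25.3 / (12.4 + 25.3) ≈ 8.3215 hours.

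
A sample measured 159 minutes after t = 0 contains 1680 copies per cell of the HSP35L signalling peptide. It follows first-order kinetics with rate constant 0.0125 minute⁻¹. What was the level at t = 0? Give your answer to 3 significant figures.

12300 copies per cell

t½ = ln 2 / λ = 0.69315 / 0.0125 ≈ 55.452 minutes.
Number of half-lives elapsed: n = 159/55.452 ≈ 2.8674.
A₀ = A × 2^n = 1680 × 2^2.8674 = 1680 × 7.2973 ≈ 12259 copies per cell.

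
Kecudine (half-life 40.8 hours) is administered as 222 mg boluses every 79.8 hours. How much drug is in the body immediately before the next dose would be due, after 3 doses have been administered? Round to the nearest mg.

76 mg

The 3 doses were given 239.4, 159.6, 79.8 hours ago.
Total = 222·(1/2)^(239.4/40.8) + 222·(1/2)^(159.6/40.8) + 222·(1/2)^(79.8/40.8)
      = 3.802 + 14.75 + 57.223 ≈ 75.776 mg.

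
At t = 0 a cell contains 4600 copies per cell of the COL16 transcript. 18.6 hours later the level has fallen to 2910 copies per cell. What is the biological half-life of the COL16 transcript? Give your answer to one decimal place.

A/A₀ = 2910/4600 ≈ 0.63261.
n = log₂(1.5808) ≈ 0.66061 half-lives elapsed in 18.6 hours.
t½ = 18.6/0.66061 ≈ 28.156 hours.

28.2 hours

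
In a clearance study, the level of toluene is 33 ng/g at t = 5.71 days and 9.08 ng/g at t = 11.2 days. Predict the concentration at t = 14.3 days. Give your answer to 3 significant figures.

Over Δt = 11.2 − 5.71 = 5.49 days, the level fell by a factor of 33/9.08 ≈ 3.6344.
n = log₂(3.6344) ≈ 1.8617 half-lives, so t½ = 5.49/1.8617 ≈ 2.9489 days.
From t = 11.2 to t = 14.3: 9.08 × (1/2)^((14.3−11.2)/2.9489) ≈ 4.3816 ng/g.

4.38 ng/g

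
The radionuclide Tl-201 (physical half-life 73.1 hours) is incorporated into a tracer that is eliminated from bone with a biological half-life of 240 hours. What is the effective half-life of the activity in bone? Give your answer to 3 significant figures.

1/t_eff = 1/t_phys + 1/t_biol = 1/73.1 + 1/240 = 0.017847 per hour.
t_eff = 73.1 × 240 / (73.1 + 240) ≈ 56.033 hours.

56.0 hours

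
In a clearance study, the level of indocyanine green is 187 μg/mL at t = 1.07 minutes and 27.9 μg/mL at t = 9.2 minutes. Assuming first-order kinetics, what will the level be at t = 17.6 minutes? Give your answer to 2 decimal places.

Over Δt = 9.2 − 1.07 = 8.13 minutes, the level fell by a factor of 187/27.9 ≈ 6.7025.
n = log₂(6.7025) ≈ 2.7447 half-lives, so t½ = 8.13/2.7447 ≈ 2.9621 minutes.
From t = 9.2 to t = 17.6: 27.9 × (1/2)^((17.6−9.2)/2.9621) ≈ 3.9078 μg/mL.

3.91 μg/mL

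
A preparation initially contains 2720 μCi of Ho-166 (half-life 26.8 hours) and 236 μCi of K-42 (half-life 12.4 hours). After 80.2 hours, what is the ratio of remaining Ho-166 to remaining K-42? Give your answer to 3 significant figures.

Ho-166: 2720 × (1/2)^(80.2/26.8) = 2720 × (1/2)^2.9925 ≈ 341.76 μCi.
K-42: 236 × (1/2)^(80.2/12.4) = 236 × (1/2)^6.4677 ≈ 2.6664 μCi.
Ratio ≈ 341.76 / 2.6664 ≈ 128.17.

128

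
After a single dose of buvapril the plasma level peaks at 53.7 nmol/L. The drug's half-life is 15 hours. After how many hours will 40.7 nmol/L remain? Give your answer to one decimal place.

6.0 hours

Fraction remaining = 40.7/53.7 ≈ 0.75791.
n = log₂(53.7/40.7) = ln(1.3194)/ln 2 ≈ 0.39989 half-lives.
t = n × t½ = 0.39989 × 15 ≈ 5.9984 hours.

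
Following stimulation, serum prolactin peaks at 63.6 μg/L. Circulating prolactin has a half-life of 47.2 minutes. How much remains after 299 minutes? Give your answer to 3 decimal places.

0.788 μg/L

Number of half-lives: n = 299/47.2 ≈ 6.3347.
Remaining = 63.6 × (1/2)^6.3347 = 63.6 × 0.012389 ≈ 0.78797 μg/L.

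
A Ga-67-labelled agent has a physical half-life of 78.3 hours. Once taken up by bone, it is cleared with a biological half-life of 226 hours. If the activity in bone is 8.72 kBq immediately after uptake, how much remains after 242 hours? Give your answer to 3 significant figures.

1/t_eff = 1/t_phys + 1/t_biol = 1/78.3 + 1/226 = 0.017196 per hour.
t_eff = 78.3 × 226 / (78.3 + 226) ≈ 58.152 hours.
Remaining = 8.72 × (1/2)^(242/58.152) = 8.72 × (1/2)^4.1615 ≈ 0.48729 kBq.

0.487 kBq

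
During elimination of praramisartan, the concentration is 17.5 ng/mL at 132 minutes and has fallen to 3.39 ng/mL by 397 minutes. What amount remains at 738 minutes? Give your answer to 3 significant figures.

0.410 ng/mL

Over Δt = 397 − 132 = 265 minutes, the level fell by a factor of 17.5/3.39 ≈ 5.1622.
n = log₂(5.1622) ≈ 2.368 half-lives, so t½ = 265/2.368 ≈ 111.91 minutes.
From t = 397 to t = 738: 3.39 × (1/2)^((738−397)/111.91) ≈ 0.41013 ng/mL.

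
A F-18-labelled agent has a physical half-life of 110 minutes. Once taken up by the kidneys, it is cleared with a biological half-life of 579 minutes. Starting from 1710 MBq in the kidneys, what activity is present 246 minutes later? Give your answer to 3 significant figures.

1/t_eff = 1/t_phys + 1/t_biol = 1/110 + 1/579 = 0.010818 per minute.
t_eff = 110 × 579 / (110 + 579) ≈ 92.438 minutes.
Remaining = 1710 × (1/2)^(246/92.438) = 1710 × (1/2)^2.6612 ≈ 270.32 MBq.

270 MBq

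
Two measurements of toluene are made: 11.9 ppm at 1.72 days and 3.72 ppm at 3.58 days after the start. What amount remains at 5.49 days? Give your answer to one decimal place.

1.1 ppm

Over Δt = 3.58 − 1.72 = 1.86 days, the level fell by a factor of 11.9/3.72 ≈ 3.1989.
n = log₂(3.1989) ≈ 1.6776 half-lives, so t½ = 1.86/1.6776 ≈ 1.1087 days.
From t = 3.58 to t = 5.49: 3.72 × (1/2)^((5.49−3.58)/1.1087) ≈ 1.1271 ppm.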